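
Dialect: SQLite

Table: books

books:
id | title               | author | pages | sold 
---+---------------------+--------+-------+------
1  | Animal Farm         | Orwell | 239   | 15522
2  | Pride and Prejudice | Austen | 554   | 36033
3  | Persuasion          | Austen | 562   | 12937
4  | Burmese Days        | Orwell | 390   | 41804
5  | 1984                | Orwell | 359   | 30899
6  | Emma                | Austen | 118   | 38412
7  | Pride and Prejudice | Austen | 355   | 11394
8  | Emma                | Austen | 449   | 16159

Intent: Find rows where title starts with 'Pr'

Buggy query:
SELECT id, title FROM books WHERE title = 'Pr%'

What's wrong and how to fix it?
Bug: '=' compares the literal string including the % character; pattern matching needs LIKE

Fix: Use LIKE for wildcard pattern matching

Corrected query:
SELECT id, title FROM books WHERE title LIKE 'Pr%'

Result:
id | title              
---+--------------------
2  | Pride and Prejudice
7  | Pride and Prejudice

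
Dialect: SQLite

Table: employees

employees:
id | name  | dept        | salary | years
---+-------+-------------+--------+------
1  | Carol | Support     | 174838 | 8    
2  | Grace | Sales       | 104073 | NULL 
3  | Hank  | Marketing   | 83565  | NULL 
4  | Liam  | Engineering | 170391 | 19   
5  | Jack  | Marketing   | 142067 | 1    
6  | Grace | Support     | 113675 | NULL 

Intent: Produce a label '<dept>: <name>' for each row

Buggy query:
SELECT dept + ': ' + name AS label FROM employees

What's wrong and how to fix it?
Bug: SQLite uses || for string concatenation; + coerces text to numbers (yielding 0)

Fix: Replace + with || to concatenate text

Corrected query:
SELECT dept || ': ' || name AS label FROM employees

Result:
label            
-----------------
Support: Carol   
Sales: Grace     
Marketing: Hank  
Engineering: Liam
Marketing: Jack  
Support: Grace   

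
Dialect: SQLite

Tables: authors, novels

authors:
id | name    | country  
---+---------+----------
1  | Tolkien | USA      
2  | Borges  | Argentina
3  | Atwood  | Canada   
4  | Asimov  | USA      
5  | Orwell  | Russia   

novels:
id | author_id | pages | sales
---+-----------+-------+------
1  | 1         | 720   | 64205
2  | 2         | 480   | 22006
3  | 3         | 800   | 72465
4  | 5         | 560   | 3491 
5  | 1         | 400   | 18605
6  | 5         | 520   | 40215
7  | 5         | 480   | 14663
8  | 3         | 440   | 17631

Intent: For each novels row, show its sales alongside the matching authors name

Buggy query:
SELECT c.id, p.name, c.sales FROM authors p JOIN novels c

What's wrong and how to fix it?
Bug: Missing join condition: each novels row is matched to all authors rows instead of just its own

Fix: Add ON c.author_id = p.id to the JOIN

Corrected query:
SELECT c.id, p.name, c.sales FROM authors p JOIN novels c ON c.author_id = p.id

Result:
id | name    | sales
---+---------+------
1  | Tolkien | 64205
2  | Borges  | 22006
3  | Atwood  | 72465
4  | Orwell  | 3491 
5  | Tolkien | 18605
6  | Orwell  | 40215
7  | Orwell  | 14663
8  | Atwood  | 17631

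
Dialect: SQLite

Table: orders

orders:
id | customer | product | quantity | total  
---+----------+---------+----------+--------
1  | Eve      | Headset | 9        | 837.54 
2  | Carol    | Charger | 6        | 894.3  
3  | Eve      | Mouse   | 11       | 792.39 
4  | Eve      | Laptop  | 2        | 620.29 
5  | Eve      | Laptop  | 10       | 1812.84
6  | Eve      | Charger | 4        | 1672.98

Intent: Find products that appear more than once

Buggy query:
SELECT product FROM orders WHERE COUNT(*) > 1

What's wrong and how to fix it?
Bug: COUNT(*) is an aggregate and cannot be used in WHERE

Fix: Group first, then use HAVING for the count condition

Corrected query:
SELECT product FROM orders GROUP BY product HAVING COUNT(*) > 1

Result:
product
-------
Charger
Laptop 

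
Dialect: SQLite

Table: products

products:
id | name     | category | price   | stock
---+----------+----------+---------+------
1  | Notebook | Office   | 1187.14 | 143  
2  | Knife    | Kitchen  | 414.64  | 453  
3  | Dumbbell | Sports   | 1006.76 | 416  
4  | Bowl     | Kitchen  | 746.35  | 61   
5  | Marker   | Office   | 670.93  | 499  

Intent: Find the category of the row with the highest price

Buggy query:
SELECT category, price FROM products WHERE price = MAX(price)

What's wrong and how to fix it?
Bug: MAX(price) is an aggregate and cannot be used directly in WHERE

Fix: Use a subquery: WHERE price = (SELECT MAX(price) FROM products)

Corrected query:
SELECT category, price FROM products WHERE price = (SELECT MAX(price) FROM products)

Result:
category | price  
---------+--------
Office   | 1187.14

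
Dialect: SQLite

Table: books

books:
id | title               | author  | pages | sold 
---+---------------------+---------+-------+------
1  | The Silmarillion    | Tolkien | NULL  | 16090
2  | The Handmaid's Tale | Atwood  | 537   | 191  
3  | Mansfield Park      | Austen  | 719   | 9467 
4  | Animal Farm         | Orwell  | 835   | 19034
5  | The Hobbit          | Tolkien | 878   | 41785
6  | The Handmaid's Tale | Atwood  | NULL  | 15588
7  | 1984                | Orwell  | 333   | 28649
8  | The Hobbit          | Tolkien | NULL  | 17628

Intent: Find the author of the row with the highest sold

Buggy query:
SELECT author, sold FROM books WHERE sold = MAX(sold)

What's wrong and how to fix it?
Bug: WHERE is evaluated per row; an aggregate over the whole table isn't defined there

Fix: Wrap MAX in a scalar subquery so WHERE compares against a single value

Corrected query:
SELECT author, sold FROM books WHERE sold = (SELECT MAX(sold) FROM books)

Result:
author  | sold 
--------+------
Tolkien | 41785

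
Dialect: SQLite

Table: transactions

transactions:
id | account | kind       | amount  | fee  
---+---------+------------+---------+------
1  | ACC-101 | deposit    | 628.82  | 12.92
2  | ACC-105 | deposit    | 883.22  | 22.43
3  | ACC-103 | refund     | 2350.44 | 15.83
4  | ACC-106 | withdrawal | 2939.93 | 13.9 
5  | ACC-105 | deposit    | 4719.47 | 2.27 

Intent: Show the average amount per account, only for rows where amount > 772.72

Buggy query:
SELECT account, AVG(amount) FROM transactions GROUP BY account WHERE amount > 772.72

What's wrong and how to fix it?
Bug: Row-level WHERE must come before GROUP BY in the clause order

Fix: Move the WHERE clause before GROUP BY

Corrected query:
SELECT account, AVG(amount) FROM transactions WHERE amount > 772.72 GROUP BY account

Result:
account | AVG(amount)
--------+------------
ACC-103 | 2350.44    
ACC-105 | 2801.345   
ACC-106 | 2939.93    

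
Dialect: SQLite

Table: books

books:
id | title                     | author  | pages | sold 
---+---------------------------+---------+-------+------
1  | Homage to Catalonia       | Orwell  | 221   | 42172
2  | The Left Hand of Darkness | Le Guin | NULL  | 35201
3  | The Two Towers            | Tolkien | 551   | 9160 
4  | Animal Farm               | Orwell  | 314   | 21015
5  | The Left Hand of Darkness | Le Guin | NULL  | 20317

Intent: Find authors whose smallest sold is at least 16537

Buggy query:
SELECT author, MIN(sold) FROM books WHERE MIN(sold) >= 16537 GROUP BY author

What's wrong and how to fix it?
Bug: Aggregates like MIN are computed per group after WHERE runs

Fix: Replace WHERE with HAVING after the GROUP BY

Corrected query:
SELECT author, MIN(sold) FROM books GROUP BY author HAVING MIN(sold) >= 16537

Result:
author  | MIN(sold)
--------+----------
Le Guin | 20317    
Orwell  | 21015    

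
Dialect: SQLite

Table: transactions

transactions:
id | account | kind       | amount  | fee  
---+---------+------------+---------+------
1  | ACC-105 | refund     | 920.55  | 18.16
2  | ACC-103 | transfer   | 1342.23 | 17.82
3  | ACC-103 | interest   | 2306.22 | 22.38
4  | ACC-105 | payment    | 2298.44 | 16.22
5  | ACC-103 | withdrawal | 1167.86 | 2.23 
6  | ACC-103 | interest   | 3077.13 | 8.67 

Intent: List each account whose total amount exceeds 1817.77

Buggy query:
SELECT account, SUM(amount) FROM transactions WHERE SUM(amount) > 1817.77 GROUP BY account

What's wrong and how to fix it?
Bug: SUM(amount) is an aggregate, but WHERE filters rows before aggregation

Fix: Move the aggregate condition to a HAVING clause

Corrected query:
SELECT account, SUM(amount) FROM transactions GROUP BY account HAVING SUM(amount) > 1817.77

Result:
account | SUM(amount)
--------+------------
ACC-103 | 7893.44    
ACC-105 | 3218.99    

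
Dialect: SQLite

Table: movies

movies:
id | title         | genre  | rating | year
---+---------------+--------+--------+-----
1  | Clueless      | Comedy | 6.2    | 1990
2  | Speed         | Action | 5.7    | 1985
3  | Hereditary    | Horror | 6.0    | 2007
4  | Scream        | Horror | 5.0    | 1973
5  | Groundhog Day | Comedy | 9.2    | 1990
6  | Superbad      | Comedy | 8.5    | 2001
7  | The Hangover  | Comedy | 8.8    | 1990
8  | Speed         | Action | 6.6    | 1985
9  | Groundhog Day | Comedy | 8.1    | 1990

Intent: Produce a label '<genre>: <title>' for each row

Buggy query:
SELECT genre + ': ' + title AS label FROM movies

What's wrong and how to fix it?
Bug: '+' is numeric addition; on text columns SQLite converts them to 0 instead of concatenating

Fix: Use the || operator for string concatenation

Corrected query:
SELECT genre || ': ' || title AS label FROM movies

Result:
label                
---------------------
Comedy: Clueless     
Action: Speed        
Horror: Hereditary   
Horror: Scream       
Comedy: Groundhog Day
Comedy: Superbad     
Comedy: The Hangover 
Action: Speed        
Comedy: Groundhog Day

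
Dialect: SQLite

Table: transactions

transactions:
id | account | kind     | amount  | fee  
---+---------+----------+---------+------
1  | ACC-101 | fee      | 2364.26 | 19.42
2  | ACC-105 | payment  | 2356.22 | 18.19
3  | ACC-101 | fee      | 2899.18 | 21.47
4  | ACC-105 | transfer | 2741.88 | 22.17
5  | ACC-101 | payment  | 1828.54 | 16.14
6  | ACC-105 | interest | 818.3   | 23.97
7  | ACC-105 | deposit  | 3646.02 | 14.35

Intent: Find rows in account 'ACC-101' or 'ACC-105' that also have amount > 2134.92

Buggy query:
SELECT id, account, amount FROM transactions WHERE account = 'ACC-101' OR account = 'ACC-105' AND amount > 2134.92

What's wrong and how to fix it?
Bug: Without parentheses, AND is evaluated before OR, so the amount filter only applies to the 'ACC-105' branch

Fix: Group the OR with parentheses (or use IN), then AND the threshold

Corrected query:
SELECT id, account, amount FROM transactions WHERE (account = 'ACC-101' OR account = 'ACC-105') AND amount > 2134.92

Result:
id | account | amount 
---+---------+--------
1  | ACC-101 | 2364.26
2  | ACC-105 | 2356.22
3  | ACC-101 | 2899.18
4  | ACC-105 | 2741.88
7  | ACC-105 | 3646.02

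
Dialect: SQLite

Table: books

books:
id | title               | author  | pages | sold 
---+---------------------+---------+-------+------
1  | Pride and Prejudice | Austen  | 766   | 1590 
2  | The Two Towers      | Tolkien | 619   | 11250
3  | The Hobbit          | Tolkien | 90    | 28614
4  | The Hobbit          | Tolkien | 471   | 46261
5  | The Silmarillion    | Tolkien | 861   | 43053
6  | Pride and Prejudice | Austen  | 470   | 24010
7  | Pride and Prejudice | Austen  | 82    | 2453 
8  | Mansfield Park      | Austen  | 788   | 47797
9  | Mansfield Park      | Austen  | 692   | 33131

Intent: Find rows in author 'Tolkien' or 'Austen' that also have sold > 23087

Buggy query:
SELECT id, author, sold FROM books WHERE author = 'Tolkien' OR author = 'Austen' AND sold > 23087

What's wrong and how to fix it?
Bug: AND binds tighter than OR, so this parses as author = 'Tolkien' OR (author = 'Austen' AND sold > 23087)

Fix: Add parentheses around the OR so the AND applies to both alternatives

Corrected query:
SELECT id, author, sold FROM books WHERE (author = 'Tolkien' OR author = 'Austen') AND sold > 23087

Result:
id | author  | sold 
---+---------+------
3  | Tolkien | 28614
4  | Tolkien | 46261
5  | Tolkien | 43053
6  | Austen  | 24010
8  | Austen  | 47797
9  | Austen  | 33131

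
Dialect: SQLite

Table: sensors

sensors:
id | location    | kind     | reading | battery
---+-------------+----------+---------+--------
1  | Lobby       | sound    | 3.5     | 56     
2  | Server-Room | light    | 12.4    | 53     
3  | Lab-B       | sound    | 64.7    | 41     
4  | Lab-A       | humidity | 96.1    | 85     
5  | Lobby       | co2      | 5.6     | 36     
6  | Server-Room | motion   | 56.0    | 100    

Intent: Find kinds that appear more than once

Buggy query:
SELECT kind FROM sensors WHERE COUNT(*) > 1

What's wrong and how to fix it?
Bug: COUNT(*) is an aggregate and cannot be used in WHERE

Fix: GROUP BY kind, then filter groups with HAVING COUNT(*) > 1

Corrected query:
SELECT kind FROM sensors GROUP BY kind HAVING COUNT(*) > 1

Result:
kind 
-----
sound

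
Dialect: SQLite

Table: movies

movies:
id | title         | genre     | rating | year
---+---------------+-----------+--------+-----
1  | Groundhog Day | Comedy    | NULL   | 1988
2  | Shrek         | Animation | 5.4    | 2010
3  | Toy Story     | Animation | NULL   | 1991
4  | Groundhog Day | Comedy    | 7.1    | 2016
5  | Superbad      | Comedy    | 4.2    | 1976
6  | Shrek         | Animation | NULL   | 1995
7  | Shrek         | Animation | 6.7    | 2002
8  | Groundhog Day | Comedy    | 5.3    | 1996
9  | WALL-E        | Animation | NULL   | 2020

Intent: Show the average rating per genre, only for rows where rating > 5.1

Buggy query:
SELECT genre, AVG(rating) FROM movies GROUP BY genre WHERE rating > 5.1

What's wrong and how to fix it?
Bug: WHERE cannot follow GROUP BY

Fix: Move the WHERE clause before GROUP BY

Corrected query:
SELECT genre, AVG(rating) FROM movies WHERE rating > 5.1 GROUP BY genre

Result:
genre     | AVG(rating)
----------+------------
Animation | 6.05       
Comedy    | 6.2        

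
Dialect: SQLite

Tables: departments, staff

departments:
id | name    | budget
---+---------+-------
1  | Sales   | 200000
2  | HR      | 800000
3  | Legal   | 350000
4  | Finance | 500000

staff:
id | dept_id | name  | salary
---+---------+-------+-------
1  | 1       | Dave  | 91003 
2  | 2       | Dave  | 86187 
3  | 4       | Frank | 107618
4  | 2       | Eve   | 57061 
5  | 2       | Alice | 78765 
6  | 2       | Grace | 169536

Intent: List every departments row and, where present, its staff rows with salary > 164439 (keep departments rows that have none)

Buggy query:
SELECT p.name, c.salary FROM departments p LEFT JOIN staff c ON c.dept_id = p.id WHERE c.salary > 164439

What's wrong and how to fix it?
Bug: Filtering c.salary in WHERE discards the NULL rows produced by LEFT JOIN, turning it into an inner join

Fix: Put 'c.salary > 164439' in the JOIN's ON clause instead of WHERE

Corrected query:
SELECT p.name, c.salary FROM departments p LEFT JOIN staff c ON c.dept_id = p.id AND c.salary > 164439

Result:
name    | salary
--------+-------
Sales   | NULL  
HR      | 169536
Legal   | NULL  
Finance | NULL  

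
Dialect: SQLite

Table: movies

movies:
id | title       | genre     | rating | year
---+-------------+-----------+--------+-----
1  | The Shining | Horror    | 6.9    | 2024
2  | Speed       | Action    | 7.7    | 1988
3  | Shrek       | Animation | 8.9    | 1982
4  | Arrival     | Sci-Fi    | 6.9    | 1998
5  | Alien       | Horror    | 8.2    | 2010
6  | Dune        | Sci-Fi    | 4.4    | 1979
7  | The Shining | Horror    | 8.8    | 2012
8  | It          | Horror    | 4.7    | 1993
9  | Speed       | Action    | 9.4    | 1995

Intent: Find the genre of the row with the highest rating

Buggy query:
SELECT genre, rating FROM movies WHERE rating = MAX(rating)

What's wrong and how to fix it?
Bug: MAX(rating) is an aggregate and cannot be used directly in WHERE

Fix: Use a subquery: WHERE rating = (SELECT MAX(rating) FROM movies)

Corrected query:
SELECT genre, rating FROM movies WHERE rating = (SELECT MAX(rating) FROM movies)

Result:
genre  | rating
-------+-------
Action | 9.4   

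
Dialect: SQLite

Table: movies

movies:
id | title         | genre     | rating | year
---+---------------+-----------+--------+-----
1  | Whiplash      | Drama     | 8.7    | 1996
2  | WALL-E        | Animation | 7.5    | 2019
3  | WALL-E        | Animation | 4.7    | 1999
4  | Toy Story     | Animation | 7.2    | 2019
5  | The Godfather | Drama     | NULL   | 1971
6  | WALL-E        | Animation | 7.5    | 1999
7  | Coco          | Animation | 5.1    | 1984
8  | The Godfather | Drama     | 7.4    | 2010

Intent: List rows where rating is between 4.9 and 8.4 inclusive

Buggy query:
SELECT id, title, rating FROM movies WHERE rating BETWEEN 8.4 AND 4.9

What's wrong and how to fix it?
Bug: BETWEEN expects the lower bound first; with 8.4 AND 4.9 the range is empty

Fix: Write BETWEEN 4.9 AND 8.4

Corrected query:
SELECT id, title, rating FROM movies WHERE rating BETWEEN 4.9 AND 8.4

Result:
id | title         | rating
---+---------------+-------
2  | WALL-E        | 7.5   
4  | Toy Story     | 7.2   
6  | WALL-E        | 7.5   
7  | Coco          | 5.1   
8  | The Godfather | 7.4   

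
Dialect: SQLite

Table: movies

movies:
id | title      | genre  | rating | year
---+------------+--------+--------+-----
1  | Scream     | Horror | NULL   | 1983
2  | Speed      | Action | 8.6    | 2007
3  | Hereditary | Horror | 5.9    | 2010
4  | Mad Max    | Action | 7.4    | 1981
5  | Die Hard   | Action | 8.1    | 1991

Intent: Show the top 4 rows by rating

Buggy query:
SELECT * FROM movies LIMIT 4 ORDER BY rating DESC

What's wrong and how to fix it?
Bug: ORDER BY cannot follow LIMIT; LIMIT is the final clause

Fix: Sort with ORDER BY, then apply LIMIT

Corrected query:
SELECT * FROM movies ORDER BY rating DESC LIMIT 4

Result:
id | title      | genre  | rating | year
---+------------+--------+--------+-----
2  | Speed      | Action | 8.6    | 2007
5  | Die Hard   | Action | 8.1    | 1991
4  | Mad Max    | Action | 7.4    | 1981
3  | Hereditary | Horror | 5.9    | 2010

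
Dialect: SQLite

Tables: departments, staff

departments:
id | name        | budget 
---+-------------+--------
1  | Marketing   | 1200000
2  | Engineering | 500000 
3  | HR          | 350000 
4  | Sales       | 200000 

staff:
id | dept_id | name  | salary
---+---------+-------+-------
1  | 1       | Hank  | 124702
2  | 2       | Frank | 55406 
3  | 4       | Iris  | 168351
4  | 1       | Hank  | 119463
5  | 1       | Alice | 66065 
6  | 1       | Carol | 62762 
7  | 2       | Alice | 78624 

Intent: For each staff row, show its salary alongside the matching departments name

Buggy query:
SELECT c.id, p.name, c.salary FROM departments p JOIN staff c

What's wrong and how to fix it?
Bug: Missing join condition: each staff row is matched to all departments rows instead of just its own

Fix: Add ON c.dept_id = p.id to the JOIN

Corrected query:
SELECT c.id, p.name, c.salary FROM departments p JOIN staff c ON c.dept_id = p.id

Result:
id | name        | salary
---+-------------+-------
1  | Marketing   | 124702
2  | Engineering | 55406 
3  | Sales       | 168351
4  | Marketing   | 119463
5  | Marketing   | 66065 
6  | Marketing   | 62762 
7  | Engineering | 78624 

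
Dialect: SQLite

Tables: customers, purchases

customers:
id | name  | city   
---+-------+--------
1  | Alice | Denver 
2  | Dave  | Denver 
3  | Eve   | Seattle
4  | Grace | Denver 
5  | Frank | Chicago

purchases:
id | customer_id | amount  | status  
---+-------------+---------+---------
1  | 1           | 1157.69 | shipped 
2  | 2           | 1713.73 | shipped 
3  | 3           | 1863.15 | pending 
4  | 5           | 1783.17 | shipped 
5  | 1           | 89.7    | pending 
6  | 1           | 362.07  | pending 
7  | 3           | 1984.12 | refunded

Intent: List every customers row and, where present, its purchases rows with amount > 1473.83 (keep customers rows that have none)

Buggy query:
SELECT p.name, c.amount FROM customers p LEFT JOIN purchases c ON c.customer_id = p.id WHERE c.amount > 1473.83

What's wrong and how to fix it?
Bug: Filtering c.amount in WHERE discards the NULL rows produced by LEFT JOIN, turning it into an inner join

Fix: Put 'c.amount > 1473.83' in the JOIN's ON clause instead of WHERE

Corrected query:
SELECT p.name, c.amount FROM customers p LEFT JOIN purchases c ON c.customer_id = p.id AND c.amount > 1473.83

Result:
name  | amount 
------+--------
Alice | NULL   
Dave  | 1713.73
Eve   | 1863.15
Eve   | 1984.12
Grace | NULL   
Frank | 1783.17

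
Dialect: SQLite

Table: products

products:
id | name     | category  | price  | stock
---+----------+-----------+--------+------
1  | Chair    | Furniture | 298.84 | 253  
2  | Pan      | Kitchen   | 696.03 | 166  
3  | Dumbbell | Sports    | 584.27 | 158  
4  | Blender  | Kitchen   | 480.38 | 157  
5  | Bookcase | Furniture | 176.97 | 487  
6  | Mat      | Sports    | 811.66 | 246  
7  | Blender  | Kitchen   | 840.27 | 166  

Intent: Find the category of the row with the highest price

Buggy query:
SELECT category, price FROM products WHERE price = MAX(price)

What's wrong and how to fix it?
Bug: WHERE is evaluated per row; an aggregate over the whole table isn't defined there

Fix: Use a subquery: WHERE price = (SELECT MAX(price) FROM products)

Corrected query:
SELECT category, price FROM products WHERE price = (SELECT MAX(price) FROM products)

Result:
category | price 
---------+-------
Kitchen  | 840.27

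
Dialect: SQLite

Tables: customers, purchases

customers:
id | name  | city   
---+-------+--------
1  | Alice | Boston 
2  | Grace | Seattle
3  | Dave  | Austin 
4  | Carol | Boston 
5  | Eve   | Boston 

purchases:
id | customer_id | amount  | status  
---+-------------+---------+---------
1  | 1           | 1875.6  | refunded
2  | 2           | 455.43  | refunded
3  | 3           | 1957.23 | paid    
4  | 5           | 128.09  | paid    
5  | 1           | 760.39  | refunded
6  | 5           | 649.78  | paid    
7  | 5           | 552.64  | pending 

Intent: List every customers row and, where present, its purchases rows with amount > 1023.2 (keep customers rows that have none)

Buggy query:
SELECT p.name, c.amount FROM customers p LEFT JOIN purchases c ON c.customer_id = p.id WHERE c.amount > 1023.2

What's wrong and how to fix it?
Bug: Filtering c.amount in WHERE discards the NULL rows produced by LEFT JOIN, turning it into an inner join

Fix: Move the right-table condition into the ON clause so unmatched parents are kept

Corrected query:
SELECT p.name, c.amount FROM customers p LEFT JOIN purchases c ON c.customer_id = p.id AND c.amount > 1023.2

Result:
name  | amount 
------+--------
Alice | 1875.6 
Grace | NULL   
Dave  | 1957.23
Carol | NULL   
Eve   | NULL   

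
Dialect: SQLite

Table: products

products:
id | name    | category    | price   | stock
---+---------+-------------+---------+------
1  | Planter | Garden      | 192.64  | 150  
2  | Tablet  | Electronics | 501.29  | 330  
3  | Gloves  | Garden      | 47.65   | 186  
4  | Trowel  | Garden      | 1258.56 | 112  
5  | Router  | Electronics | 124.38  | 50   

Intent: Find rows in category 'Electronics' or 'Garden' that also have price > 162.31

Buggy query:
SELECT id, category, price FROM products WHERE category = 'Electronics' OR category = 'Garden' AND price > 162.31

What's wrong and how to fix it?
Bug: Without parentheses, AND is evaluated before OR, so the price filter only applies to the 'Garden' branch

Fix: Group the OR with parentheses (or use IN), then AND the threshold

Corrected query:
SELECT id, category, price FROM products WHERE (category = 'Electronics' OR category = 'Garden') AND price > 162.31

Result:
id | category    | price  
---+-------------+--------
1  | Garden      | 192.64 
2  | Electronics | 501.29 
4  | Garden      | 1258.56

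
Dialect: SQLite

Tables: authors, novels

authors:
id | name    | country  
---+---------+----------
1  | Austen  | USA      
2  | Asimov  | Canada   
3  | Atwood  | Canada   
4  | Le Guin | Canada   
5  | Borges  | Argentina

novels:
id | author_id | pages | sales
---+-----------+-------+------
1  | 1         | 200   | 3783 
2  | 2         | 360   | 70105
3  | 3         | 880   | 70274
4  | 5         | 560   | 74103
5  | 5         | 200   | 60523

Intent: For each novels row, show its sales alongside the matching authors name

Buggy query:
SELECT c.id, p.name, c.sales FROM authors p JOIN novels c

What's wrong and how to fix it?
Bug: JOIN with no ON clause produces a cartesian product; every novels row pairs with every authors row

Fix: Specify the join condition linking the foreign key to the parent id

Corrected query:
SELECT c.id, p.name, c.sales FROM authors p JOIN novels c ON c.author_id = p.id

Result:
id | name   | sales
---+--------+------
1  | Austen | 3783 
2  | Asimov | 70105
3  | Atwood | 70274
4  | Borges | 74103
5  | Borges | 60523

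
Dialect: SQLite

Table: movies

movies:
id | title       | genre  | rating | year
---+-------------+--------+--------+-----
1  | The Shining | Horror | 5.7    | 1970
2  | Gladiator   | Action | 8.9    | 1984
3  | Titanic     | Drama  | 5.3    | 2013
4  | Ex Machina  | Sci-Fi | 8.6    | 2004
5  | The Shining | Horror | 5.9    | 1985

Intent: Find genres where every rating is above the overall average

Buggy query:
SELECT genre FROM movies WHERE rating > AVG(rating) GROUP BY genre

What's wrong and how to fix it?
Bug: WHERE evaluates per row before aggregation, so AVG() is unavailable

Fix: Use a subquery for AVG and a HAVING MIN(...) filter so the condition holds for every row in the group

Corrected query:
SELECT genre FROM movies GROUP BY genre HAVING MIN(rating) > (SELECT AVG(rating) FROM movies)

Result:
genre 
------
Action
Sci-Fi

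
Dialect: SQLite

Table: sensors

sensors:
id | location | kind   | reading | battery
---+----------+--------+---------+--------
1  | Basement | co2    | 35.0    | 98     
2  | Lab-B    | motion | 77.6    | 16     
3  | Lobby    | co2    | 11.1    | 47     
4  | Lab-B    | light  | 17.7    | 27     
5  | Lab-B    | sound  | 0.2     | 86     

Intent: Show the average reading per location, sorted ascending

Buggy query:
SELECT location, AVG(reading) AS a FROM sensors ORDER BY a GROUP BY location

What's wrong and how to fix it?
Bug: GROUP BY must precede ORDER BY

Fix: Move ORDER BY to the end, after GROUP BY

Corrected query:
SELECT location, AVG(reading) AS a FROM sensors GROUP BY location ORDER BY a

Result:
location | a        
---------+----------
Lobby    | 11.1     
Lab-B    | 31.833333
Basement | 35       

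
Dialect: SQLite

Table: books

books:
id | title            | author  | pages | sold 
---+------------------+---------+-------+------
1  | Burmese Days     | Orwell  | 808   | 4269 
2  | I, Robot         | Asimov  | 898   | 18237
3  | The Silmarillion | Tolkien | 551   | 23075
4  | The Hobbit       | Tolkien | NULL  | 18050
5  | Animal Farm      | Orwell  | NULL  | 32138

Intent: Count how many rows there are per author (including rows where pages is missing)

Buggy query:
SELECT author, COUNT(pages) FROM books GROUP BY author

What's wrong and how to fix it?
Bug: COUNT(column) counts non-NULL values only; rows with NULL pages aren't counted

Fix: Replace COUNT(pages) with COUNT(*)

Corrected query:
SELECT author, COUNT(*) FROM books GROUP BY author

Result:
author  | COUNT(*)
--------+---------
Asimov  | 1       
Orwell  | 2       
Tolkien | 2       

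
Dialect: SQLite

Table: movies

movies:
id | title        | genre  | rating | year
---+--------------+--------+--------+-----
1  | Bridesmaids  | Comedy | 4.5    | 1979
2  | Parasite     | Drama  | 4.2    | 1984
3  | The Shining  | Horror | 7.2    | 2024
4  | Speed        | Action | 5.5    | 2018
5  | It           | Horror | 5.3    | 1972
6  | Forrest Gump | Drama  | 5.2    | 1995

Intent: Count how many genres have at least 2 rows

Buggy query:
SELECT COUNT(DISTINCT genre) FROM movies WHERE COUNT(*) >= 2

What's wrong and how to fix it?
Bug: COUNT(*) cannot appear in WHERE; the per-group count doesn't exist yet

Fix: Group first with HAVING COUNT(*) >= 2, then COUNT the resulting groups

Corrected query:
SELECT COUNT(*) FROM (SELECT genre FROM movies GROUP BY genre HAVING COUNT(*) >= 2)

Result:
COUNT(*)
--------
2       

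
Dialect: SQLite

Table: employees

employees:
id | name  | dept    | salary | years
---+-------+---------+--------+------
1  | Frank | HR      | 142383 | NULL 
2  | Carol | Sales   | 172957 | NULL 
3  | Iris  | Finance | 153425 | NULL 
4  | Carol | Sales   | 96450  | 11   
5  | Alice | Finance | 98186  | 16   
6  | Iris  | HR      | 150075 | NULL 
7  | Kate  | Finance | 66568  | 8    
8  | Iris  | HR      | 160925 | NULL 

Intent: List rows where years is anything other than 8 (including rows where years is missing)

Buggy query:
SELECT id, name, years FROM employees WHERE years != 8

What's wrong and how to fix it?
Bug: Inequality against NULL is unknown, not true; rows with NULL are dropped

Fix: Add an explicit OR years IS NULL to include the missing-value rows

Corrected query:
SELECT id, name, years FROM employees WHERE years != 8 OR years IS NULL

Result:
id | name  | years
---+-------+------
1  | Frank | NULL 
2  | Carol | NULL 
3  | Iris  | NULL 
4  | Carol | 11   
5  | Alice | 16   
6  | Iris  | NULL 
8  | Iris  | NULL 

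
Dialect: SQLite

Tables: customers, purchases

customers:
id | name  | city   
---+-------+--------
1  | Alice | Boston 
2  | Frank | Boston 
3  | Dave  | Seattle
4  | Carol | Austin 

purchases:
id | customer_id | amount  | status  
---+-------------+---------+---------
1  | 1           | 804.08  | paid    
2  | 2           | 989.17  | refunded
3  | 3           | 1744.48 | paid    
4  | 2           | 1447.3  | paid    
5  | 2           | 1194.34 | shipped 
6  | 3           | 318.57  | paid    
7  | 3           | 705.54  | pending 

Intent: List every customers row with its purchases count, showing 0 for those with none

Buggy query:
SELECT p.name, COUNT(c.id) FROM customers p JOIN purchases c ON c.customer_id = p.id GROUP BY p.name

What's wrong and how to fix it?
Bug: An inner join excludes parents with zero children

Fix: Switch to LEFT JOIN to retain unmatched parent rows

Corrected query:
SELECT p.name, COUNT(c.id) FROM customers p LEFT JOIN purchases c ON c.customer_id = p.id GROUP BY p.name

Result:
name  | COUNT(c.id)
------+------------
Alice | 1          
Carol | 0          
Dave  | 3          
Frank | 3          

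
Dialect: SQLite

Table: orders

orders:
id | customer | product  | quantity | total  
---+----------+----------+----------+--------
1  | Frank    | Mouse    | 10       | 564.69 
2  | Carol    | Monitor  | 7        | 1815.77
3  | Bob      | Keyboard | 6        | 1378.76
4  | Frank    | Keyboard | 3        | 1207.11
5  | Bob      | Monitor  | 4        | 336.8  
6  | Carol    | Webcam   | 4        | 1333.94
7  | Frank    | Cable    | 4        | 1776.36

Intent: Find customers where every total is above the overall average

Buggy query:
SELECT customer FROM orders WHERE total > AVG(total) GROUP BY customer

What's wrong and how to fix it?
Bug: AVG() is an aggregate; it can't sit directly in WHERE

Fix: Use a subquery for AVG and a HAVING MIN(...) filter so the condition holds for every row in the group

Corrected query:
SELECT customer FROM orders GROUP BY customer HAVING MIN(total) > (SELECT AVG(total) FROM orders)

Result:
customer
--------
Carol   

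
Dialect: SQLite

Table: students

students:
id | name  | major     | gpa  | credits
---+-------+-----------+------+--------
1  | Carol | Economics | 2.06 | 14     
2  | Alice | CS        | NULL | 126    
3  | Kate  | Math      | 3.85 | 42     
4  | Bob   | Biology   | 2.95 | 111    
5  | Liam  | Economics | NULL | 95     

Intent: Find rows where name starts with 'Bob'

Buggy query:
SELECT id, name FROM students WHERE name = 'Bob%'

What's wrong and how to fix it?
Bug: '=' compares the literal string including the % character; pattern matching needs LIKE

Fix: Use LIKE for wildcard pattern matching

Corrected query:
SELECT id, name FROM students WHERE name LIKE 'Bob%'

Result:
id | name
---+-----
4  | Bob 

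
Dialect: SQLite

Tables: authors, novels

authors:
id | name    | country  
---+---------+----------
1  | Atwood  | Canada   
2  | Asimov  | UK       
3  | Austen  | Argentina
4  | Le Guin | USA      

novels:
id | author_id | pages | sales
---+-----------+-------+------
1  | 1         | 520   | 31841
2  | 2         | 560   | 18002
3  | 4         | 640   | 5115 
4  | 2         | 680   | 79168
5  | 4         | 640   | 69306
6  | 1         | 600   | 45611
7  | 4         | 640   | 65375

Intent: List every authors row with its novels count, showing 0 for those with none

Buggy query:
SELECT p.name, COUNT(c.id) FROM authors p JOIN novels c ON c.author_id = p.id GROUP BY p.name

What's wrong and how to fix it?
Bug: INNER JOIN drops authors rows that have no matching novels rows

Fix: Switch to LEFT JOIN to retain unmatched parent rows

Corrected query:
SELECT p.name, COUNT(c.id) FROM authors p LEFT JOIN novels c ON c.author_id = p.id GROUP BY p.name

Result:
name    | COUNT(c.id)
--------+------------
Asimov  | 2          
Atwood  | 2          
Austen  | 0          
Le Guin | 3          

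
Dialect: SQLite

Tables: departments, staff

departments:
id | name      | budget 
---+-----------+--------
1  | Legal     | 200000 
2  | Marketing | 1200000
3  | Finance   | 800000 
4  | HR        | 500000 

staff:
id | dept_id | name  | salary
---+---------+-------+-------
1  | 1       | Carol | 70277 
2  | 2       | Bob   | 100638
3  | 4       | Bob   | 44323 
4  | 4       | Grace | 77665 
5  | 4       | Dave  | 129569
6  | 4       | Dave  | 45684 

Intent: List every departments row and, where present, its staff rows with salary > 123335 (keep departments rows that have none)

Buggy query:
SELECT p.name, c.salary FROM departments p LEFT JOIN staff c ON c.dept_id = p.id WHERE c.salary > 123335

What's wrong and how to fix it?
Bug: A WHERE condition on the right-hand table after LEFT JOIN drops unmatched parents

Fix: Put 'c.salary > 123335' in the JOIN's ON clause instead of WHERE

Corrected query:
SELECT p.name, c.salary FROM departments p LEFT JOIN staff c ON c.dept_id = p.id AND c.salary > 123335

Result:
name      | salary
----------+-------
Legal     | NULL  
Marketing | NULL  
Finance   | NULL  
HR        | 129569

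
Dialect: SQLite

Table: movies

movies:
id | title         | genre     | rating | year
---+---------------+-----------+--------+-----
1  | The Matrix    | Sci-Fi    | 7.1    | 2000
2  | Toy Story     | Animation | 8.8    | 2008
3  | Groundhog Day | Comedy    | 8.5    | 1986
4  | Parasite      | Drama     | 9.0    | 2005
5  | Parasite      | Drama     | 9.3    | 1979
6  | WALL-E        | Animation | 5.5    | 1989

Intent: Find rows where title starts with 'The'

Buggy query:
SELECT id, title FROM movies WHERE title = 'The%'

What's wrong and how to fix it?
Bug: Wildcards only work with LIKE; '=' treats '%' as a literal character

Fix: Use LIKE for wildcard pattern matching

Corrected query:
SELECT id, title FROM movies WHERE title LIKE 'The%'

Result:
id | title     
---+-----------
1  | The Matrix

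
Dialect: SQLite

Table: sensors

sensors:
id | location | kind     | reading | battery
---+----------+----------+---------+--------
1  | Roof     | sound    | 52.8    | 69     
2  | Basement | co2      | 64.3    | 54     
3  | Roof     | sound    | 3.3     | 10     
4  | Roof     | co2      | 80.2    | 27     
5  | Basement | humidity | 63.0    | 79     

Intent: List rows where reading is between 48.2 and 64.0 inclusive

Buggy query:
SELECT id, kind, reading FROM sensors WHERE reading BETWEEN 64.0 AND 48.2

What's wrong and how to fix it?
Bug: The bounds are reversed; BETWEEN a AND b requires a <= b to match anything

Fix: Swap the bounds so the smaller value comes first

Corrected query:
SELECT id, kind, reading FROM sensors WHERE reading BETWEEN 48.2 AND 64.0

Result:
id | kind     | reading
---+----------+--------
1  | sound    | 52.8   
5  | humidity | 63     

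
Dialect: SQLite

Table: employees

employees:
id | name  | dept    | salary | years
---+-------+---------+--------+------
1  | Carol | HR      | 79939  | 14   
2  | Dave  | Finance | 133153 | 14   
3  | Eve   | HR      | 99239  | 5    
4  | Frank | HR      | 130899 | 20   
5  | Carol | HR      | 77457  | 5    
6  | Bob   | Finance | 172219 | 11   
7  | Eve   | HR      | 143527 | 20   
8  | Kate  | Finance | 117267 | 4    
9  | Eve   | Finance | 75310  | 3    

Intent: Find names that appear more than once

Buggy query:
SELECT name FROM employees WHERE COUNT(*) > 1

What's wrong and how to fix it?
Bug: COUNT(*) is an aggregate and cannot be used in WHERE

Fix: Group first, then use HAVING for the count condition

Corrected query:
SELECT name FROM employees GROUP BY name HAVING COUNT(*) > 1

Result:
name 
-----
Carol
Eve  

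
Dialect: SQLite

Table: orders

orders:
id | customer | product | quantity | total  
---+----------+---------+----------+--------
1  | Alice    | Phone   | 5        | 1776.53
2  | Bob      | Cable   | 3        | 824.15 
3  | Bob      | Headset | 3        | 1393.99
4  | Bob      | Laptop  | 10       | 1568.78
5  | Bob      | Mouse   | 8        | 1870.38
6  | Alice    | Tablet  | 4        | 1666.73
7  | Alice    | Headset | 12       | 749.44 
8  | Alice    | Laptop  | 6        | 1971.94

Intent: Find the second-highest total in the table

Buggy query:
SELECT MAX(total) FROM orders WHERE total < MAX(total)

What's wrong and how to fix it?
Bug: MAX(total) on the right of the comparison is an aggregate-in-WHERE error

Fix: Put the inner MAX in a scalar subquery

Corrected query:
SELECT MAX(total) FROM orders WHERE total < (SELECT MAX(total) FROM orders)

Result:
MAX(total)
----------
1870.38   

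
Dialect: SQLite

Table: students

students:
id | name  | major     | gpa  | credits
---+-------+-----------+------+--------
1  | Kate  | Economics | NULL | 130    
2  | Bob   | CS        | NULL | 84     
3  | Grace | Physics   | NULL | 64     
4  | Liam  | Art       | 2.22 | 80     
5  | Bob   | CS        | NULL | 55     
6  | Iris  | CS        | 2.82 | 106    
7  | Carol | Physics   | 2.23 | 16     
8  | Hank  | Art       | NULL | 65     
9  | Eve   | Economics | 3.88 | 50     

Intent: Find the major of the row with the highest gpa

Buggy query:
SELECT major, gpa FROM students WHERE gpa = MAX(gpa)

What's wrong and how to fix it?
Bug: MAX(gpa) is an aggregate and cannot be used directly in WHERE

Fix: Use a subquery: WHERE gpa = (SELECT MAX(gpa) FROM students)

Corrected query:
SELECT major, gpa FROM students WHERE gpa = (SELECT MAX(gpa) FROM students)

Result:
major     | gpa 
----------+-----
Economics | 3.88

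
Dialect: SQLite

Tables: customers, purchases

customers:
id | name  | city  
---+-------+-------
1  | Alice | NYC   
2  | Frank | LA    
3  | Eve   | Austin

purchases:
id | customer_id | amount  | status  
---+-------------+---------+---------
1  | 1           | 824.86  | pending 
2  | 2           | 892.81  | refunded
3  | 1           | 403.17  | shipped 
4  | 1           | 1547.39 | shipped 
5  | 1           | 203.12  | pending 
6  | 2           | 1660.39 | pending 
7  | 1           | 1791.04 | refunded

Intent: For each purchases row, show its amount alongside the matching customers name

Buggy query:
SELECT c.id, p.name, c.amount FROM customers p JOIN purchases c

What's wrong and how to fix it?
Bug: Missing join condition: each purchases row is matched to all customers rows instead of just its own

Fix: Specify the join condition linking the foreign key to the parent id

Corrected query:
SELECT c.id, p.name, c.amount FROM customers p JOIN purchases c ON c.customer_id = p.id

Result:
id | name  | amount 
---+-------+--------
1  | Alice | 824.86 
2  | Frank | 892.81 
3  | Alice | 403.17 
4  | Alice | 1547.39
5  | Alice | 203.12 
6  | Frank | 1660.39
7  | Alice | 1791.04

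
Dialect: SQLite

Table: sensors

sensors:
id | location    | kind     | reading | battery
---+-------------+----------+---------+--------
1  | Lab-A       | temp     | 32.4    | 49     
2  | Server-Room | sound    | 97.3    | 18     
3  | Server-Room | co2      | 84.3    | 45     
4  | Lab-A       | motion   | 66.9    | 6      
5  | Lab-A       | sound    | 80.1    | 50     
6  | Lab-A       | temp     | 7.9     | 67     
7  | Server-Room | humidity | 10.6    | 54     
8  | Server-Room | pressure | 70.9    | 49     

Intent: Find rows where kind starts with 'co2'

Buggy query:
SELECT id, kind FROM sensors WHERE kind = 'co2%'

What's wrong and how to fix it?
Bug: Wildcards only work with LIKE; '=' treats '%' as a literal character

Fix: Replace '=' with LIKE so 'co2%' is treated as a pattern

Corrected query:
SELECT id, kind FROM sensors WHERE kind LIKE 'co2%'

Result:
id | kind
---+-----
3  | co2 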